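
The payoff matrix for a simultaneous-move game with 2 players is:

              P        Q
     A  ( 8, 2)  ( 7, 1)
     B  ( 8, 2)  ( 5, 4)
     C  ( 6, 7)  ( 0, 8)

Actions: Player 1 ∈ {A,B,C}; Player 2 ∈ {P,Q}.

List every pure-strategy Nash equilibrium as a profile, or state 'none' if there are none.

(A,P): NE
(A,Q): not NE [P2→P gives 2>1]
(B,P): not NE [P2→Q gives 4>2]
(B,Q): not NE [P1→A gives 7>5]
(C,P): not NE [P1→B gives 8>6; P2→Q gives 8>7]
(C,Q): not NE [P1→A gives 7>0]

Nash profiles: (A,P)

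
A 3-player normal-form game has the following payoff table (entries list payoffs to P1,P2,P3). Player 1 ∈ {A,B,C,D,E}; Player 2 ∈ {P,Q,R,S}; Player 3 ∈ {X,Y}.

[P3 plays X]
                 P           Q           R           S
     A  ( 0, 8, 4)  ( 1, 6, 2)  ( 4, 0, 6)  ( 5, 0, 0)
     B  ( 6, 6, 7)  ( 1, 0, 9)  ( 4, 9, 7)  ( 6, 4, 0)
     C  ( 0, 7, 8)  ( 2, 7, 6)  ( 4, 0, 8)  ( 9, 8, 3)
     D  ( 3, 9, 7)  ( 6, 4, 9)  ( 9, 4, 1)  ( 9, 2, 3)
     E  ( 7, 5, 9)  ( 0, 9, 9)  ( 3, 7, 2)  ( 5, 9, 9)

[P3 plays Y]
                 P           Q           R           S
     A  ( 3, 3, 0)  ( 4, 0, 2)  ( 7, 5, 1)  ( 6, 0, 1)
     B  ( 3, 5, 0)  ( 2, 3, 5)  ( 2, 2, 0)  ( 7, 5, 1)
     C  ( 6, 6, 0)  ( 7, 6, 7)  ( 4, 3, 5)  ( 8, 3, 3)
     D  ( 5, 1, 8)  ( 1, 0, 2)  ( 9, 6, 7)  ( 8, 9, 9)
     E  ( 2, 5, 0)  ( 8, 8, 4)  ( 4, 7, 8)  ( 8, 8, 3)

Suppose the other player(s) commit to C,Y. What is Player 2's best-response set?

u_2(P vs C,Y) = 6
u_2(Q vs C,Y) = 6
u_2(R vs C,Y) = 3
u_2(S vs C,Y) = 3
max payoff 6 at {P,Q}

BR_2 = {P,Q}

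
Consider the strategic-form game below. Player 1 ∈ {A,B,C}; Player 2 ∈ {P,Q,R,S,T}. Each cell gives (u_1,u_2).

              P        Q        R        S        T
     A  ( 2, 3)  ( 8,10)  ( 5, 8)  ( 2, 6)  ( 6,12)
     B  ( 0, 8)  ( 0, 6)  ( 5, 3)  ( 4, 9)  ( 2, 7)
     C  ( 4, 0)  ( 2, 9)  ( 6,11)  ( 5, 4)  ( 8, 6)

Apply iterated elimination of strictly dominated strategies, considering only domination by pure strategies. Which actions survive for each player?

IESDS → P1:{A,C} P2:{Q,R,T}

P1 drop B (C beats it: P:4>0 Q:2>0 R:6>5 S:5>4 T:8>2)
P2 drop P (Q beats it: A:10>3 C:9>0)
P2 drop S (Q beats it: A:10>6 C:9>4)
P1→{A,C} P2→{Q,R,T}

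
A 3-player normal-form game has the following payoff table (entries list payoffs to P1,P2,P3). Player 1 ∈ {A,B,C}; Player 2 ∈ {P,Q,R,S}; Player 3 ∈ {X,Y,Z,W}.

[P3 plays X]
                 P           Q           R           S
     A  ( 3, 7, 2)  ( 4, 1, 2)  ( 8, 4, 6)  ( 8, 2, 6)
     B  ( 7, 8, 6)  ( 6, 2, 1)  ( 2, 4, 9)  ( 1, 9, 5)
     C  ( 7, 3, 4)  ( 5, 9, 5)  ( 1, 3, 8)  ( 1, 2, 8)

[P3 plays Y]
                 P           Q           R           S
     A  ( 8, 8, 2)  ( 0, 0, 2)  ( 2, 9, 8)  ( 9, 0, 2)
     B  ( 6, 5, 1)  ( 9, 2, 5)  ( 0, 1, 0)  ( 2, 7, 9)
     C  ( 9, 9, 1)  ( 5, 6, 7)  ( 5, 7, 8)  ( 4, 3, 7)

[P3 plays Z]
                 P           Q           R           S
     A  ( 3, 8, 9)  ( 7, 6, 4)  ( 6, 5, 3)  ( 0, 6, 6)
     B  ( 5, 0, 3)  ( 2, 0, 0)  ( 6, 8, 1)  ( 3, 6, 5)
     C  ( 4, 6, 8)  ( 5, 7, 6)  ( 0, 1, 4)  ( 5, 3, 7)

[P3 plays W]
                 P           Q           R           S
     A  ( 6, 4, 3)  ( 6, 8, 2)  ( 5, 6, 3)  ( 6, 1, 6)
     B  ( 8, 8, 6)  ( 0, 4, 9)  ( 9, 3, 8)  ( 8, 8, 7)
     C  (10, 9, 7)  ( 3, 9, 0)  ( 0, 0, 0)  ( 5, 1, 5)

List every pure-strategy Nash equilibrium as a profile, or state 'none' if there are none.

PSNE: ∅

(A,P,X): not NE [P1→C gives 7>3; P3→Z gives 9>2]
(A,P,Y): not NE [P1→C gives 9>8; P2→R gives 9>8; P3→Z gives 9>2]
(A,P,Z): not NE [P1→B gives 5>3]
(A,P,W): not NE [P1→C gives 10>6; P2→Q gives 8>4; P3→Z gives 9>3]
(A,Q,X): not NE [P1→B gives 6>4; P2→P gives 7>1; P3→Z gives 4>2]
(A,Q,Y): not NE [P1→B gives 9>0; P2→R gives 9>0; P3→Z gives 4>2]
(A,Q,Z): not NE [P2→P gives 8>6]
(A,Q,W): not NE [P3→Z gives 4>2]
(A,R,X): not NE [P2→P gives 7>4; P3→Y gives 8>6]
(A,R,Y): not NE [P1→C gives 5>2]
(A,R,Z): not NE [P2→P gives 8>5; P3→Y gives 8>3]
(A,R,W): not NE [P1→B gives 9>5; P2→Q gives 8>6; P3→Y gives 8>3]
(A,S,X): not NE [P2→P gives 7>2]
(A,S,Y): not NE [P2→R gives 9>0; P3→W gives 6>2]
(A,S,Z): not NE [P1→C gives 5>0; P2→P gives 8>6]
(A,S,W): not NE [P1→B gives 8>6; P2→Q gives 8>1]
(B,P,X): not NE [P2→S gives 9>8]
(B,P,Y): not NE [P1→C gives 9>6; P2→S gives 7>5; P3→W gives 6>1]
(B,P,Z): not NE [P2→R gives 8>0; P3→W gives 6>3]
(B,P,W): not NE [P1→C gives 10>8]
(B,Q,X): not NE [P2→S gives 9>2; P3→W gives 9>1]
(B,Q,Y): not NE [P2→S gives 7>2; P3→W gives 9>5]
(B,Q,Z): not NE [P1→A gives 7>2; P2→R gives 8>0; P3→W gives 9>0]
(B,Q,W): not NE [P1→A gives 6>0; P2→S gives 8>4]
(B,R,X): not NE [P1→A gives 8>2; P2→S gives 9>4]
(B,R,Y): not NE [P1→C gives 5>0; P2→S gives 7>1; P3→X gives 9>0]
(B,R,Z): not NE [P3→X gives 9>1]
(B,R,W): not NE [P2→S gives 8>3; P3→X gives 9>8]
(B,S,X): not NE [P1→A gives 8>1; P3→Y gives 9>5]
(B,S,Y): not NE [P1→A gives 9>2]
(B,S,Z): not NE [P1→C gives 5>3; P2→R gives 8>6; P3→Y gives 9>5]
(B,S,W): not NE [P3→Y gives 9>7]
(C,P,X): not NE [P2→Q gives 9>3; P3→Z gives 8>4]
(C,P,Y): not NE [P3→Z gives 8>1]
(C,P,Z): not NE [P1→B gives 5>4; P2→Q gives 7>6]
(C,P,W): not NE [P3→Z gives 8>7]
(C,Q,X): not NE [P1→B gives 6>5; P3→Y gives 7>5]
(C,Q,Y): not NE [P1→B gives 9>5; P2→P gives 9>6]
(C,Q,Z): not NE [P1→A gives 7>5; P3→Y gives 7>6]
(C,Q,W): not NE [P1→A gives 6>3; P3→Y gives 7>0]
(C,R,X): not NE [P1→A gives 8>1; P2→Q gives 9>3]
(C,R,Y): not NE [P2→P gives 9>7]
(C,R,Z): not NE [P1→B gives 6>0; P2→Q gives 7>1; P3→Y gives 8>4]
(C,R,W): not NE [P1→B gives 9>0; P2→Q gives 9>0; P3→Y gives 8>0]
(C,S,X): not NE [P1→A gives 8>1; P2→Q gives 9>2]
(C,S,Y): not NE [P1→A gives 9>4; P2→P gives 9>3; P3→X gives 8>7]
(C,S,Z): not NE [P2→Q gives 7>3; P3→X gives 8>7]
(C,S,W): not NE [P1→B gives 8>5; P2→Q gives 9>1; P3→X gives 8>5]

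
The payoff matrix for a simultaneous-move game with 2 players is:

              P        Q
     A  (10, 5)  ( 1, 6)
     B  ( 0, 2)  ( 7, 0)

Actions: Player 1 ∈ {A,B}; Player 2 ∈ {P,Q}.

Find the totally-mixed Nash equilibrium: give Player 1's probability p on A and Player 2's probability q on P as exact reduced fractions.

P1 indiff ⇒ q·10+(1-q)·1 = q·0+(1-q)·7 ⇒ q(10) = (1-q)(6) ⇒ q = 3/8
P2 indiff ⇒ p·5+(1-p)·2 = p·6+(1-p)·0 ⇒ p(-1) = (1-p)(-2) ⇒ p = 2/3

p=2/3, q=3/8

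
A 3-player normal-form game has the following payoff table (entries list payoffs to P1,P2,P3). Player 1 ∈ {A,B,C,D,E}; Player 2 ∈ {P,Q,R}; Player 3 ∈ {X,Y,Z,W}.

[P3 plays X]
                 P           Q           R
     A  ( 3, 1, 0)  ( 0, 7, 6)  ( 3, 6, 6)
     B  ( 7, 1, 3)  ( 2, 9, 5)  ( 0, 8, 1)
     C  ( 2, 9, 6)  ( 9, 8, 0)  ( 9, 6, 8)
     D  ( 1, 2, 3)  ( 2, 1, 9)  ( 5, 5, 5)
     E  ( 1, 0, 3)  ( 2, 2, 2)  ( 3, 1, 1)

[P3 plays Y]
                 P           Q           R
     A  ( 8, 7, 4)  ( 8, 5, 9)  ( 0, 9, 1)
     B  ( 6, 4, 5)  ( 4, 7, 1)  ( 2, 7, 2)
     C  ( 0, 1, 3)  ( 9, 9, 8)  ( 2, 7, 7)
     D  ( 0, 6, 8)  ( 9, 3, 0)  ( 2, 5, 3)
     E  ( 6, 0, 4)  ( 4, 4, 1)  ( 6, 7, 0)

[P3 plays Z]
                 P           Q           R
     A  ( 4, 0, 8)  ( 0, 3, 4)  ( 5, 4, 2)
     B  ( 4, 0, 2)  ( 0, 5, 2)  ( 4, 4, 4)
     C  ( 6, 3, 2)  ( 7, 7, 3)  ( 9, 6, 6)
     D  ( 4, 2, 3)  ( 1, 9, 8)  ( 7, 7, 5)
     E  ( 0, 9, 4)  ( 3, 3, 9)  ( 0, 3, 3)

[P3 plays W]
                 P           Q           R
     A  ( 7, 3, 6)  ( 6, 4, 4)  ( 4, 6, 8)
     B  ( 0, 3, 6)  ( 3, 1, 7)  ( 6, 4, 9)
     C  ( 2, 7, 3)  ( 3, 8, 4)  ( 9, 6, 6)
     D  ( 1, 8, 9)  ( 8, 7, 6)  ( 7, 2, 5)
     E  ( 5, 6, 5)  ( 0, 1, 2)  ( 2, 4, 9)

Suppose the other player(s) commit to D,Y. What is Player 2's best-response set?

BR_2 = {P}

u_2(P vs D,Y) = 6
u_2(Q vs D,Y) = 3
u_2(R vs D,Y) = 5
max payoff 6 at {P}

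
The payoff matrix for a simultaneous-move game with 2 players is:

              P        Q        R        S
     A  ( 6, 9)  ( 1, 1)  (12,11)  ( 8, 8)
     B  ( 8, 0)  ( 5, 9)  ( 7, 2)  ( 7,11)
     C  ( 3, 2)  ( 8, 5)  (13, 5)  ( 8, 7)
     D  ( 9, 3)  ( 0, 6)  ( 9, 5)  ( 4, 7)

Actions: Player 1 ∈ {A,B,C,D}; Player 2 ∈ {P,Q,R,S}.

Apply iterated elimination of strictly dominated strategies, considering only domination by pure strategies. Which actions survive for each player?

Remaining: P1:{A,C} P2:{R,S}

P2 drop P (R beats it: A:11>9 B:2>0 C:5>2 D:5>3)
P1 drop B (C beats it: Q:8>5 R:13>7 S:8>7)
P1 drop D (A beats it: Q:1>0 R:12>9 S:8>4)
P2 drop Q (S beats it: A:8>1 C:7>5)
P1→{A,C} P2→{R,S}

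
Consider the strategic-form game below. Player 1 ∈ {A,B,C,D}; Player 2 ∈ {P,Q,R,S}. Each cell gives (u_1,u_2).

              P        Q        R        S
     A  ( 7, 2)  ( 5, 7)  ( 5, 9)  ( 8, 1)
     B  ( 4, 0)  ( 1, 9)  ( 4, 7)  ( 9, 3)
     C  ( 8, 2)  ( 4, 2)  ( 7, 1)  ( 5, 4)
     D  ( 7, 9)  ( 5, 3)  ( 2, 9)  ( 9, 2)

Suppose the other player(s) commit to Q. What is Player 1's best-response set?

u_1(A vs Q) = 5
u_1(B vs Q) = 1
u_1(C vs Q) = 4
u_1(D vs Q) = 5
max payoff 5 at {A,D}

BR_1 = {A,D}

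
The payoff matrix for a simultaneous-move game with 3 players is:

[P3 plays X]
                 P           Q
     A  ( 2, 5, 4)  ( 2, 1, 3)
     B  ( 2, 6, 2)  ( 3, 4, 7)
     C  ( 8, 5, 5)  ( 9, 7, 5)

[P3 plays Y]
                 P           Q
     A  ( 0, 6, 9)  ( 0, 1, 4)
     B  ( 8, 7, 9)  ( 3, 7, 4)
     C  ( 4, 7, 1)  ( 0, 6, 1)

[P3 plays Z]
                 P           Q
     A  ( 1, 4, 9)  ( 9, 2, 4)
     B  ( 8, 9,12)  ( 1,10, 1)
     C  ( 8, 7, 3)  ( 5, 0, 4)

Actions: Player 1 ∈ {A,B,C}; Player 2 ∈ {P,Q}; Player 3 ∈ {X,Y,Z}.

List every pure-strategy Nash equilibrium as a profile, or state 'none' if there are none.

Nash profiles: (C,Q,X)

(A,P,X): not NE [P1→C gives 8>2; P3→Z gives 9>4]
(A,P,Y): not NE [P1→B gives 8>0]
(A,P,Z): not NE [P1→C gives 8>1]
(A,Q,X): not NE [P1→C gives 9>2; P2→P gives 5>1; P3→Z gives 4>3]
(A,Q,Y): not NE [P1→B gives 3>0; P2→P gives 6>1]
(A,Q,Z): not NE [P2→P gives 4>2]
(B,P,X): not NE [P1→C gives 8>2; P3→Z gives 12>2]
(B,P,Y): not NE [P3→Z gives 12>9]
(B,P,Z): not NE [P2→Q gives 10>9]
(B,Q,X): not NE [P1→C gives 9>3; P2→P gives 6>4]
(B,Q,Y): not NE [P3→X gives 7>4]
(B,Q,Z): not NE [P1→A gives 9>1; P3→X gives 7>1]
(C,P,X): not NE [P2→Q gives 7>5]
(C,P,Y): not NE [P1→B gives 8>4; P3→X gives 5>1]
(C,P,Z): not NE [P3→X gives 5>3]
(C,Q,X): NE
(C,Q,Y): not NE [P1→B gives 3>0; P2→P gives 7>6; P3→X gives 5>1]
(C,Q,Z): not NE [P1→A gives 9>5; P2→P gives 7>0; P3→X gives 5>4]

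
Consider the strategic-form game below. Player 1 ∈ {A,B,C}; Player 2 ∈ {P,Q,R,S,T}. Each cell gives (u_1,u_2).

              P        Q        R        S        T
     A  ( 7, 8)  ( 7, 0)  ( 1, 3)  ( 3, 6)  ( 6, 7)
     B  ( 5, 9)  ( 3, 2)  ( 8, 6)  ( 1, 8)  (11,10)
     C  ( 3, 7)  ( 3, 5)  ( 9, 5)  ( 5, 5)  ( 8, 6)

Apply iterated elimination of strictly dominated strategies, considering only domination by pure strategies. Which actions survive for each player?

P2 drop Q (P beats it: A:8>0 B:9>2 C:7>5)
P2 drop R (P beats it: A:8>3 B:9>6 C:7>5)
P2 drop S (P beats it: A:8>6 B:9>8 C:7>5)
P1 drop C (B beats it: P:5>3 T:11>8)
P1→{A,B} P2→{P,T}

Remaining: P1:{A,B} P2:{P,T}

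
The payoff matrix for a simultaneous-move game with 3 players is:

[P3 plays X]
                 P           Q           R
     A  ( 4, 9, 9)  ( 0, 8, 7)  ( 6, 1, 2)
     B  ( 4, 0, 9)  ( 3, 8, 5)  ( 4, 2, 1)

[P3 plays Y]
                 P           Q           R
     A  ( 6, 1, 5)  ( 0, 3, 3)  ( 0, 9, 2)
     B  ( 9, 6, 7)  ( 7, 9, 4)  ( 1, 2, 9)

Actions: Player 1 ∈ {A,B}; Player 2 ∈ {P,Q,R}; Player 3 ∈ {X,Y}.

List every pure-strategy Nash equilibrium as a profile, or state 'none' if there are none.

(A,P,X): NE
(A,P,Y): not NE [P1→B gives 9>6; P2→R gives 9>1; P3→X gives 9>5]
(A,Q,X): not NE [P1→B gives 3>0; P2→P gives 9>8]
(A,Q,Y): not NE [P1→B gives 7>0; P2→R gives 9>3; P3→X gives 7>3]
(A,R,X): not NE [P2→P gives 9>1]
(A,R,Y): not NE [P1→B gives 1>0]
(B,P,X): not NE [P2→Q gives 8>0]
(B,P,Y): not NE [P2→Q gives 9>6; P3→X gives 9>7]
(B,Q,X): NE
(B,Q,Y): not NE [P3→X gives 5>4]
(B,R,X): not NE [P1→A gives 6>4; P2→Q gives 8>2; P3→Y gives 9>1]
(B,R,Y): not NE [P2→Q gives 9>2]

PSNE = {(A,P,X), (B,Q,X)}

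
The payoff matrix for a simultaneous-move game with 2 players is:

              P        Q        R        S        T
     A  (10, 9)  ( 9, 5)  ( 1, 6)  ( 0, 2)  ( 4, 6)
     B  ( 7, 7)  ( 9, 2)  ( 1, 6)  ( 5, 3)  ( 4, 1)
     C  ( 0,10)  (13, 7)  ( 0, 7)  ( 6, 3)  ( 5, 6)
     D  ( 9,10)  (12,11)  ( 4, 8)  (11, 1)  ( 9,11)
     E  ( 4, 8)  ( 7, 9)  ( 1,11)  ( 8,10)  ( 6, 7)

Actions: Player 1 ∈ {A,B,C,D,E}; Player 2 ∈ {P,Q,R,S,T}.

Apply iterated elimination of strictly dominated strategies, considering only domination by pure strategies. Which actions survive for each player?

Remaining: P1:{A,C,D} P2:{P,Q,T}

P1 drop B (D beats it: P:9>7 Q:12>9 R:4>1 S:11>5 T:9>4)
P1 drop E (D beats it: P:9>4 Q:12>7 R:4>1 S:11>8 T:9>6)
P2 drop R (P beats it: A:9>6 C:10>7 D:10>8)
P2 drop S (P beats it: A:9>2 C:10>3 D:10>1)
P1→{A,C,D} P2→{P,Q,T}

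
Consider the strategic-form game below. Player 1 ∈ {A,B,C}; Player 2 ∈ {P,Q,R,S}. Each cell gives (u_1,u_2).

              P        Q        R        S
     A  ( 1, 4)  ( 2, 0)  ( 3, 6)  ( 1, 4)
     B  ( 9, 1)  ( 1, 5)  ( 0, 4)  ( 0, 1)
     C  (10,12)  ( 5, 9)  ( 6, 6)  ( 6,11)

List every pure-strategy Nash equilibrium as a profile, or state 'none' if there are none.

Nash profiles: (C,P)

(A,P): not NE [P1→C gives 10>1; P2→R gives 6>4]
(A,Q): not NE [P1→C gives 5>2; P2→R gives 6>0]
(A,R): not NE [P1→C gives 6>3]
(A,S): not NE [P1→C gives 6>1; P2→R gives 6>4]
(B,P): not NE [P1→C gives 10>9; P2→Q gives 5>1]
(B,Q): not NE [P1→C gives 5>1]
(B,R): not NE [P1→C gives 6>0; P2→Q gives 5>4]
(B,S): not NE [P1→C gives 6>0; P2→Q gives 5>1]
(C,P): NE
(C,Q): not NE [P2→P gives 12>9]
(C,R): not NE [P2→P gives 12>6]
(C,S): not NE [P2→P gives 12>11]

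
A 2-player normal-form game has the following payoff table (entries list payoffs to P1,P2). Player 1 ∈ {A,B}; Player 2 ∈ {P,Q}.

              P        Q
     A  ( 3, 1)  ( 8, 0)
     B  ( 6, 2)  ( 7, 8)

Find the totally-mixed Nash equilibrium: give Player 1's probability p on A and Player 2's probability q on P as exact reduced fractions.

P1 indiff ⇒ q·3+(1-q)·8 = q·6+(1-q)·7 ⇒ q(-3) = (1-q)(-1) ⇒ q = 1/4
P2 indiff ⇒ p·1+(1-p)·2 = p·0+(1-p)·8 ⇒ p(1) = (1-p)(6) ⇒ p = 6/7

p=6/7, q=1/4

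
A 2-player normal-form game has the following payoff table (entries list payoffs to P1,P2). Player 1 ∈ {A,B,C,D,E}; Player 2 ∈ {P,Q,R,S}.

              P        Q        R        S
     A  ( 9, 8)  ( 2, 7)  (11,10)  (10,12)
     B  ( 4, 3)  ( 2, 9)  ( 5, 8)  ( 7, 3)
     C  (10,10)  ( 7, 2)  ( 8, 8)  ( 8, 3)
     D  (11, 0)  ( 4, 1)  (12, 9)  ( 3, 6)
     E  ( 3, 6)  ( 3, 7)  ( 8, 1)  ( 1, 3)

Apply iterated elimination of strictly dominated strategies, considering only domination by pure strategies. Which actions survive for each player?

Survivors P1:{A,C,D} P2:{P,R,S}

P1 drop B (C beats it: P:10>4 Q:7>2 R:8>5 S:8>7)
P1 drop E (D beats it: P:11>3 Q:4>3 R:12>8 S:3>1)
P2 drop Q (R beats it: A:10>7 C:8>2 D:9>1)
P1→{A,C,D} P2→{P,R,S}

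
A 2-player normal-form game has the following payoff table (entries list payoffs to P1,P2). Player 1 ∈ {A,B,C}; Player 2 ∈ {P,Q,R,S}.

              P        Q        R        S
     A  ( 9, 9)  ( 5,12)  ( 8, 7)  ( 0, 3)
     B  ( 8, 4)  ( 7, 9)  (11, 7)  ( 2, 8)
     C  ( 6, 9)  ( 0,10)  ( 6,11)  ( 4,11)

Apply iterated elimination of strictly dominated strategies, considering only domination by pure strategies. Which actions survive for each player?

P2 drop P (Q beats it: A:12>9 B:9>4 C:10>9)
P1 drop A (B beats it: Q:7>5 R:11>8 S:2>0)
P1→{B,C} P2→{Q,R,S}

Survivors P1:{B,C} P2:{Q,R,S}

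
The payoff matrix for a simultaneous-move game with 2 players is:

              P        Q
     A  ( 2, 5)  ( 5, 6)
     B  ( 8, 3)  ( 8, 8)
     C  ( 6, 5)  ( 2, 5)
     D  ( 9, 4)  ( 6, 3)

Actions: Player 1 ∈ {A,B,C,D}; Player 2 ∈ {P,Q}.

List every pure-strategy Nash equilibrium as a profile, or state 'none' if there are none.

(A,P): not NE [P1→D gives 9>2; P2→Q gives 6>5]
(A,Q): not NE [P1→B gives 8>5]
(B,P): not NE [P1→D gives 9>8; P2→Q gives 8>3]
(B,Q): NE
(C,P): not NE [P1→D gives 9>6]
(C,Q): not NE [P1→B gives 8>2]
(D,P): NE
(D,Q): not NE [P1→B gives 8>6; P2→P gives 4>3]

Nash profiles: (B,Q), (D,P)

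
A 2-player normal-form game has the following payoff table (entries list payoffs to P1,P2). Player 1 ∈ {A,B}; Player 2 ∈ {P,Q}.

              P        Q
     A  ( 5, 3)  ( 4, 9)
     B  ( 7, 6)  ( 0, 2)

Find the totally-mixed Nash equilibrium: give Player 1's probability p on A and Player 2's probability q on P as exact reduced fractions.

P1 indiff ⇒ q·5+(1-q)·4 = q·7+(1-q)·0 ⇒ q(-2) = (1-q)(-4) ⇒ q = 2/3
P2 indiff ⇒ p·3+(1-p)·6 = p·9+(1-p)·2 ⇒ p(-6) = (1-p)(-4) ⇒ p = 2/5

p=2/5, q=2/3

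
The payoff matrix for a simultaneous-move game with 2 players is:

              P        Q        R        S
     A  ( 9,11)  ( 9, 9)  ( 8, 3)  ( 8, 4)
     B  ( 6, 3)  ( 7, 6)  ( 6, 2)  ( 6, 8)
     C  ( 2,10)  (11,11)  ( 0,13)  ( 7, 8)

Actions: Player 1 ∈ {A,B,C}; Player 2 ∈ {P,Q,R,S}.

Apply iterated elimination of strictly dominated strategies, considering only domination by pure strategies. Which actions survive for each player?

Survivors P1:{A,C} P2:{P,Q,R}

P1 drop B (A beats it: P:9>6 Q:9>7 R:8>6 S:8>6)
P2 drop S (P beats it: A:11>4 C:10>8)
P1→{A,C} P2→{P,Q,R}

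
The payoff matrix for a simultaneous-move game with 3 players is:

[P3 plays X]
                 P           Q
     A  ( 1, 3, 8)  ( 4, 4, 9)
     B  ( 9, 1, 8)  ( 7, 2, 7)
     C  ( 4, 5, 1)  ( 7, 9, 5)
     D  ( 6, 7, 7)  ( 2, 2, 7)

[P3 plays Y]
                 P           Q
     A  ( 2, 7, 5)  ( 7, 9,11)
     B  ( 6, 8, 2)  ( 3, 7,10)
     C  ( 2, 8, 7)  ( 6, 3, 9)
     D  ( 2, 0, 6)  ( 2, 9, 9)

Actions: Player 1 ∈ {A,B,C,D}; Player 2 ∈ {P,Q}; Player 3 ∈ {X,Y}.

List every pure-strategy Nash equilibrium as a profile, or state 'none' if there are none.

(A,P,X): not NE [P1→B gives 9>1; P2→Q gives 4>3]
(A,P,Y): not NE [P1→B gives 6>2; P2→Q gives 9>7; P3→X gives 8>5]
(A,Q,X): not NE [P1→C gives 7>4; P3→Y gives 11>9]
(A,Q,Y): NE
(B,P,X): not NE [P2→Q gives 2>1]
(B,P,Y): not NE [P3→X gives 8>2]
(B,Q,X): not NE [P3→Y gives 10>7]
(B,Q,Y): not NE [P1→A gives 7>3; P2→P gives 8>7]
(C,P,X): not NE [P1→B gives 9>4; P2→Q gives 9>5; P3→Y gives 7>1]
(C,P,Y): not NE [P1→B gives 6>2]
(C,Q,X): not NE [P3→Y gives 9>5]
(C,Q,Y): not NE [P1→A gives 7>6; P2→P gives 8>3]
(D,P,X): not NE [P1→B gives 9>6]
(D,P,Y): not NE [P1→B gives 6>2; P2→Q gives 9>0; P3→X gives 7>6]
(D,Q,X): not NE [P1→C gives 7>2; P2→P gives 7>2; P3→Y gives 9>7]
(D,Q,Y): not NE [P1→A gives 7>2]

NE set: (A,Q,Y)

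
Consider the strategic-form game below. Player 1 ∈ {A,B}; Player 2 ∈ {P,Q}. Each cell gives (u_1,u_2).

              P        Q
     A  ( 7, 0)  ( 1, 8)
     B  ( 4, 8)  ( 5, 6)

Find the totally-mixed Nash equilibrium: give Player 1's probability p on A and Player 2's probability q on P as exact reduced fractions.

P1 indiff ⇒ q·7+(1-q)·1 = q·4+(1-q)·5 ⇒ q(3) = (1-q)(4) ⇒ q = 4/7
P2 indiff ⇒ p·0+(1-p)·8 = p·8+(1-p)·6 ⇒ p(-8) = (1-p)(-2) ⇒ p = 1/5

p=1/5, q=4/7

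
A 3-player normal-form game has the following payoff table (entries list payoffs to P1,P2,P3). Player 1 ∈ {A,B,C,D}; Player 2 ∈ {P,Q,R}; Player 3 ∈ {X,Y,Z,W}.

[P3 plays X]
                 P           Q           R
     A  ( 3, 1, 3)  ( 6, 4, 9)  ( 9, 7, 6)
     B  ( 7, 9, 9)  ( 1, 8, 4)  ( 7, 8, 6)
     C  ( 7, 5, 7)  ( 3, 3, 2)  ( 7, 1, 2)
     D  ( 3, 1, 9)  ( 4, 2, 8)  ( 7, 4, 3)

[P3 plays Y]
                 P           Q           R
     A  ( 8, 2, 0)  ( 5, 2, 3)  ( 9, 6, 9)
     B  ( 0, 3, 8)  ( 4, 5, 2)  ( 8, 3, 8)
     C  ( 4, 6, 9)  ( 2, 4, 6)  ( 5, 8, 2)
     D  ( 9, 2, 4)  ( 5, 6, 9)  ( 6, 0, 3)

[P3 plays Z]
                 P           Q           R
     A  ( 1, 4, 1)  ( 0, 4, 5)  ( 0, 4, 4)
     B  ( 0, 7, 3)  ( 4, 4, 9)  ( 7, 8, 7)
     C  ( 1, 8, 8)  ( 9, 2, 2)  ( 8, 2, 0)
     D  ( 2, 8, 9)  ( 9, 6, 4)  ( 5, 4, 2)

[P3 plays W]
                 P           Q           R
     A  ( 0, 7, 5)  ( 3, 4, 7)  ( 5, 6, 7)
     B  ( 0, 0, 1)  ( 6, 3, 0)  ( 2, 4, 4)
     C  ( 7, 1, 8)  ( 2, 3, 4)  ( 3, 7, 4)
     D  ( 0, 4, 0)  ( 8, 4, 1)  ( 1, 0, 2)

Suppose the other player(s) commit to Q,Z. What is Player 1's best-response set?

u_1(A vs Q,Z) = 0
u_1(B vs Q,Z) = 4
u_1(C vs Q,Z) = 9
u_1(D vs Q,Z) = 9
max payoff 9 at {C,D}

argmax u_1 = {C,D}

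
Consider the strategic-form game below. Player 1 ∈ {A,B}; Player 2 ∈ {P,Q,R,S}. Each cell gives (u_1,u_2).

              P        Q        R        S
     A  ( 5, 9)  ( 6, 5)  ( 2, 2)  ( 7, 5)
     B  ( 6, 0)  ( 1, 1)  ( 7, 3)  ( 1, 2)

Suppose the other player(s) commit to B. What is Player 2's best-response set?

u_2(P vs B) = 0
u_2(Q vs B) = 1
u_2(R vs B) = 3
u_2(S vs B) = 2
max payoff 3 at {R}

argmax u_2 = {R}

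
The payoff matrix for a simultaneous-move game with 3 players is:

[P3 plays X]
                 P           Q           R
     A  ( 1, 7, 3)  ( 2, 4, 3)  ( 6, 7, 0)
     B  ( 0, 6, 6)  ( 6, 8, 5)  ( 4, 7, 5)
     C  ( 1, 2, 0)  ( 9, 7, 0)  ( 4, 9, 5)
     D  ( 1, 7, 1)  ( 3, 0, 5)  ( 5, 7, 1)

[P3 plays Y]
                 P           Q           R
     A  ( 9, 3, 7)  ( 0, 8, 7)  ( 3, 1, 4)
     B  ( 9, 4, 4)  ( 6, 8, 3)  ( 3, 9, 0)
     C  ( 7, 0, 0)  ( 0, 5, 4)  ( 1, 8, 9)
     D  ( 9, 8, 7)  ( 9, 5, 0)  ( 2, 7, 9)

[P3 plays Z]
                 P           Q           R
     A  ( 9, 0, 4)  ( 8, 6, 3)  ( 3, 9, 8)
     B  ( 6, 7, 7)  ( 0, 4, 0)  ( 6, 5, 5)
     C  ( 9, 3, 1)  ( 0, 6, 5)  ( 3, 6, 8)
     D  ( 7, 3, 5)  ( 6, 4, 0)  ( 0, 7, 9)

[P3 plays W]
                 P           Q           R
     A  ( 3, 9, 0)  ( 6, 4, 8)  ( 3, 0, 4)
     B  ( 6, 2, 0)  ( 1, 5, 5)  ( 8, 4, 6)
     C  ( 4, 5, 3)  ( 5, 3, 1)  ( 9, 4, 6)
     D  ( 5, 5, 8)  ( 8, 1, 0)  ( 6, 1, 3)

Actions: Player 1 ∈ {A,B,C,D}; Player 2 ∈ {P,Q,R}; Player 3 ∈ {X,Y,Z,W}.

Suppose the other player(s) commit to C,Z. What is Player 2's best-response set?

argmax u_2 = {Q,R}

u_2(P vs C,Z) = 3
u_2(Q vs C,Z) = 6
u_2(R vs C,Z) = 6
max payoff 6 at {Q,R}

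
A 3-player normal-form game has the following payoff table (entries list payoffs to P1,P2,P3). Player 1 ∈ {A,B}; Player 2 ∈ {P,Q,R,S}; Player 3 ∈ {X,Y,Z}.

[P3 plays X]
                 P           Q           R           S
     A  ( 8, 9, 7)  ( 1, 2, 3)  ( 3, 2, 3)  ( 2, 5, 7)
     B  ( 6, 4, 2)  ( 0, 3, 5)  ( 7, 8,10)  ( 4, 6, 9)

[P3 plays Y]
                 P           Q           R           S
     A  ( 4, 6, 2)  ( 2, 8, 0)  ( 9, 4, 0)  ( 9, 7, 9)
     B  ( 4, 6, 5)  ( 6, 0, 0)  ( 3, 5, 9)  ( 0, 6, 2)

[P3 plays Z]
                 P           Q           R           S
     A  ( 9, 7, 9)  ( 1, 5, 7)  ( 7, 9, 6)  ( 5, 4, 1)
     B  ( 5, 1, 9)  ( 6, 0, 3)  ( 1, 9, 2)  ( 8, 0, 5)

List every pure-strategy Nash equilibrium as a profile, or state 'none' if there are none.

PSNE = {(A,R,Z), (B,R,X)}

(A,P,X): not NE [P3→Z gives 9>7]
(A,P,Y): not NE [P2→Q gives 8>6; P3→Z gives 9>2]
(A,P,Z): not NE [P2→R gives 9>7]
(A,Q,X): not NE [P2→P gives 9>2; P3→Z gives 7>3]
(A,Q,Y): not NE [P1→B gives 6>2; P3→Z gives 7>0]
(A,Q,Z): not NE [P1→B gives 6>1; P2→R gives 9>5]
(A,R,X): not NE [P1→B gives 7>3; P2→P gives 9>2; P3→Z gives 6>3]
(A,R,Y): not NE [P2→Q gives 8>4; P3→Z gives 6>0]
(A,R,Z): NE
(A,S,X): not NE [P1→B gives 4>2; P2→P gives 9>5; P3→Y gives 9>7]
(A,S,Y): not NE [P2→Q gives 8>7]
(A,S,Z): not NE [P1→B gives 8>5; P2→R gives 9>4; P3→Y gives 9>1]
(B,P,X): not NE [P1→A gives 8>6; P2→R gives 8>4; P3→Z gives 9>2]
(B,P,Y): not NE [P3→Z gives 9>5]
(B,P,Z): not NE [P1→A gives 9>5; P2→R gives 9>1]
(B,Q,X): not NE [P1→A gives 1>0; P2→R gives 8>3]
(B,Q,Y): not NE [P2→S gives 6>0; P3→X gives 5>0]
(B,Q,Z): not NE [P2→R gives 9>0; P3→X gives 5>3]
(B,R,X): NE
(B,R,Y): not NE [P1→A gives 9>3; P2→S gives 6>5; P3→X gives 10>9]
(B,R,Z): not NE [P1→A gives 7>1; P3→X gives 10>2]
(B,S,X): not NE [P2→R gives 8>6]
(B,S,Y): not NE [P1→A gives 9>0; P3→X gives 9>2]
(B,S,Z): not NE [P2→R gives 9>0; P3→X gives 9>5]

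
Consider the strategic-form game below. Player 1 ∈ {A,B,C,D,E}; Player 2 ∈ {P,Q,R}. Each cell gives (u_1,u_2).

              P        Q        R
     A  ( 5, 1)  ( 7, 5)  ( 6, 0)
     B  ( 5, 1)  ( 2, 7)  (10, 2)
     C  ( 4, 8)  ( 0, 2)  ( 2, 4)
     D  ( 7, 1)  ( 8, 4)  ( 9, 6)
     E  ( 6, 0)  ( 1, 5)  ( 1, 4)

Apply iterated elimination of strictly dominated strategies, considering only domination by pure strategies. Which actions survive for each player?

Remaining: P1:{B,D} P2:{Q,R}

P1 drop A (D beats it: P:7>5 Q:8>7 R:9>6)
P1 drop C (B beats it: P:5>4 Q:2>0 R:10>2)
P1 drop E (D beats it: P:7>6 Q:8>1 R:9>1)
P2 drop P (Q beats it: B:7>1 D:4>1)
P1→{B,D} P2→{Q,R}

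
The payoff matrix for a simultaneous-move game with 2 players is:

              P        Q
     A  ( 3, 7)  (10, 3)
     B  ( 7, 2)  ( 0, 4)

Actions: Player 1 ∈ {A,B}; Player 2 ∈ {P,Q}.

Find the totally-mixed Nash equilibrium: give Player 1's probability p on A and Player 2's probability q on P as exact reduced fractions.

(p,q) = (1/3, 5/7)

P1 indiff ⇒ q·3+(1-q)·10 = q·7+(1-q)·0 ⇒ q(-4) = (1-q)(-10) ⇒ q = 5/7
P2 indiff ⇒ p·7+(1-p)·2 = p·3+(1-p)·4 ⇒ p(4) = (1-p)(2) ⇒ p = 1/3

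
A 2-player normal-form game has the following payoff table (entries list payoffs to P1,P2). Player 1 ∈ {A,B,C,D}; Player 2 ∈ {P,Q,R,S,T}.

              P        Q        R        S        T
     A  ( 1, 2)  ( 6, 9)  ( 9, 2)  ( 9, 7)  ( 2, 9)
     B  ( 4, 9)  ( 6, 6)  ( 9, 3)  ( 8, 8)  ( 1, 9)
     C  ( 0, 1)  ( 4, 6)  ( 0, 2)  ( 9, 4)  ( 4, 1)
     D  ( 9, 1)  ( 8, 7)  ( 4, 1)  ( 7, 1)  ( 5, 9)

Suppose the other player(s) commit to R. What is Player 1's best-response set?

u_1(A vs R) = 9
u_1(B vs R) = 9
u_1(C vs R) = 0
u_1(D vs R) = 4
max payoff 9 at {A,B}

P1 best: {A,B}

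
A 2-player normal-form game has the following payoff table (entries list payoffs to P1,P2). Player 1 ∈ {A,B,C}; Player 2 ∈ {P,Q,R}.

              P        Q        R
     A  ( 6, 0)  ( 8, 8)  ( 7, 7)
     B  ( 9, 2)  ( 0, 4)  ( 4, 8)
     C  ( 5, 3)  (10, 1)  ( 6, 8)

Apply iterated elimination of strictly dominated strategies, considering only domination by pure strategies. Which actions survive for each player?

P2 drop P (R beats it: A:7>0 B:8>2 C:8>3)
P1 drop B (A beats it: Q:8>0 R:7>4)
P1→{A,C} P2→{Q,R}

Remaining: P1:{A,C} P2:{Q,R}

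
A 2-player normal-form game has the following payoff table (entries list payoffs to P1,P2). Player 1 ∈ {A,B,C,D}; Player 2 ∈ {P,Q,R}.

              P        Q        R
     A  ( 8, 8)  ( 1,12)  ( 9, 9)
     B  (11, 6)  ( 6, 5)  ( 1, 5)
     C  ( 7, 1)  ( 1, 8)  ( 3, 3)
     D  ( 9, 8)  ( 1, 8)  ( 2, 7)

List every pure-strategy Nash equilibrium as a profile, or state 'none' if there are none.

NE set: (B,P)

(A,P): not NE [P1→B gives 11>8; P2→Q gives 12>8]
(A,Q): not NE [P1→B gives 6>1]
(A,R): not NE [P2→Q gives 12>9]
(B,P): NE
(B,Q): not NE [P2→P gives 6>5]
(B,R): not NE [P1→A gives 9>1; P2→P gives 6>5]
(C,P): not NE [P1→B gives 11>7; P2→Q gives 8>1]
(C,Q): not NE [P1→B gives 6>1]
(C,R): not NE [P1→A gives 9>3; P2→Q gives 8>3]
(D,P): not NE [P1→B gives 11>9]
(D,Q): not NE [P1→B gives 6>1]
(D,R): not NE [P1→A gives 9>2; P2→Q gives 8>7]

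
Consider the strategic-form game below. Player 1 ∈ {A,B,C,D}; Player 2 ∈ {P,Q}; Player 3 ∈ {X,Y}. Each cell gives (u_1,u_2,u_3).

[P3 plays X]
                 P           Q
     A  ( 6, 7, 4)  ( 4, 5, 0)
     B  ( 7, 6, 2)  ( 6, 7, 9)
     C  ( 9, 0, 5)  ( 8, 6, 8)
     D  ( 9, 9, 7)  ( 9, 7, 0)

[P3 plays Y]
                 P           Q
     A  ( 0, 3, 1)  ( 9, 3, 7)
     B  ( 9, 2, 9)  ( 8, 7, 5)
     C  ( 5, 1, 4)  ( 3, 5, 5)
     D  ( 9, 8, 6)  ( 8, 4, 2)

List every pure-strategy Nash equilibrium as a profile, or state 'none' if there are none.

(A,P,X): not NE [P1→D gives 9>6]
(A,P,Y): not NE [P1→D gives 9>0; P3→X gives 4>1]
(A,Q,X): not NE [P1→D gives 9>4; P2→P gives 7>5; P3→Y gives 7>0]
(A,Q,Y): NE
(B,P,X): not NE [P1→D gives 9>7; P2→Q gives 7>6; P3→Y gives 9>2]
(B,P,Y): not NE [P2→Q gives 7>2]
(B,Q,X): not NE [P1→D gives 9>6]
(B,Q,Y): not NE [P1→A gives 9>8; P3→X gives 9>5]
(C,P,X): not NE [P2→Q gives 6>0]
(C,P,Y): not NE [P1→D gives 9>5; P2→Q gives 5>1; P3→X gives 5>4]
(C,Q,X): not NE [P1→D gives 9>8]
(C,Q,Y): not NE [P1→A gives 9>3; P3→X gives 8>5]
(D,P,X): NE
(D,P,Y): not NE [P3→X gives 7>6]
(D,Q,X): not NE [P2→P gives 9>7; P3→Y gives 2>0]
(D,Q,Y): not NE [P1→A gives 9>8; P2→P gives 8>4]

PSNE = {(A,Q,Y), (D,P,X)}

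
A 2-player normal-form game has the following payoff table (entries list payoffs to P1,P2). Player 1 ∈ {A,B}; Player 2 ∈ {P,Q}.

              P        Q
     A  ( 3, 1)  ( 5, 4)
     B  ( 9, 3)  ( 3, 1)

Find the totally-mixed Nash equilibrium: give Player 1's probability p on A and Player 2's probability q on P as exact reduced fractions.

(p,q) = (2/5, 1/4)

P1 indiff ⇒ q·3+(1-q)·5 = q·9+(1-q)·3 ⇒ q(-6) = (1-q)(-2) ⇒ q = 1/4
P2 indiff ⇒ p·1+(1-p)·3 = p·4+(1-p)·1 ⇒ p(-3) = (1-p)(-2) ⇒ p = 2/5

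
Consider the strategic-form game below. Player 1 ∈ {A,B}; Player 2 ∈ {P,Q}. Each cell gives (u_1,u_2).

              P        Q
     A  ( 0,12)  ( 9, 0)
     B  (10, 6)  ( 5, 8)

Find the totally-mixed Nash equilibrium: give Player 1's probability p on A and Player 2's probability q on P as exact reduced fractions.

P1 indiff ⇒ q·0+(1-q)·9 = q·10+(1-q)·5 ⇒ q(-10) = (1-q)(-4) ⇒ q = 2/7
P2 indiff ⇒ p·12+(1-p)·6 = p·0+(1-p)·8 ⇒ p(12) = (1-p)(2) ⇒ p = 1/7

P1 mixes 1/7 on A; P2 mixes 2/7 on P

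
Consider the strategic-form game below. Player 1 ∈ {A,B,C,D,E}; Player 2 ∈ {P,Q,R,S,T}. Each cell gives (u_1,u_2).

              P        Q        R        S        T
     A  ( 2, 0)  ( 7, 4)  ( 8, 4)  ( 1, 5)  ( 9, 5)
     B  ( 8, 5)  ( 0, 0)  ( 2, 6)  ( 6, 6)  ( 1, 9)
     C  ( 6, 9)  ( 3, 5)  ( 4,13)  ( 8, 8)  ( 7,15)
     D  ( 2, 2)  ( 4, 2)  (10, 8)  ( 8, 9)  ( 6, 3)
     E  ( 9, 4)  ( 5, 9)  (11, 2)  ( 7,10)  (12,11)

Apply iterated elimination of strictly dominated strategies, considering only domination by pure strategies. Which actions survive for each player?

IESDS → P1:{C,D,E} P2:{R,S,T}

P1 drop B (E beats it: P:9>8 Q:5>0 R:11>2 S:7>6 T:12>1)
P2 drop P (T beats it: A:5>0 C:15>9 D:3>2 E:11>4)
P2 drop Q (S beats it: A:5>4 C:8>5 D:9>2 E:10>9)
P1 drop A (E beats it: R:11>8 S:7>1 T:12>9)
P1→{C,D,E} P2→{R,S,T}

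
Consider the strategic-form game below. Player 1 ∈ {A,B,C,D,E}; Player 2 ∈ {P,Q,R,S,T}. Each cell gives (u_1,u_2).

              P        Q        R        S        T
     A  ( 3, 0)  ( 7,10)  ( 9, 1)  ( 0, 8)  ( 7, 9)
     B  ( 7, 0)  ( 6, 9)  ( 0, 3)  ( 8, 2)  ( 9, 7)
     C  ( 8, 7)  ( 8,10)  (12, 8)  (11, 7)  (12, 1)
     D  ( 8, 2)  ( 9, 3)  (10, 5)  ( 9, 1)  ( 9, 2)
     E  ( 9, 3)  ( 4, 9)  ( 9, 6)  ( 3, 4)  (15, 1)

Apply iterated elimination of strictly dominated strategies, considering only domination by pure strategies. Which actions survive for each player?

P1 drop A (C beats it: P:8>3 Q:8>7 R:12>9 S:11>0 T:12>7)
P1 drop B (C beats it: P:8>7 Q:8>6 R:12>0 S:11>8 T:12>9)
P2 drop P (Q beats it: C:10>7 D:3>2 E:9>3)
P2 drop S (Q beats it: C:10>7 D:3>1 E:9>4)
P2 drop T (Q beats it: C:10>1 D:3>2 E:9>1)
P1 drop E (C beats it: Q:8>4 R:12>9)
P1→{C,D} P2→{Q,R}

Survivors P1:{C,D} P2:{Q,R}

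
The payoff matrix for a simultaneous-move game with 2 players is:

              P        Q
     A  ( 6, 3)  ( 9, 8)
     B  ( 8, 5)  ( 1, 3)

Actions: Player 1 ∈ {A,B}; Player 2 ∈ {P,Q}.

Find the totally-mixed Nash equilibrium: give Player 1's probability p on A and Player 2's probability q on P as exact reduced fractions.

(p,q) = (2/7, 4/5)

P1 indiff ⇒ q·6+(1-q)·9 = q·8+(1-q)·1 ⇒ q(-2) = (1-q)(-8) ⇒ q = 4/5
P2 indiff ⇒ p·3+(1-p)·5 = p·8+(1-p)·3 ⇒ p(-5) = (1-p)(-2) ⇒ p = 2/7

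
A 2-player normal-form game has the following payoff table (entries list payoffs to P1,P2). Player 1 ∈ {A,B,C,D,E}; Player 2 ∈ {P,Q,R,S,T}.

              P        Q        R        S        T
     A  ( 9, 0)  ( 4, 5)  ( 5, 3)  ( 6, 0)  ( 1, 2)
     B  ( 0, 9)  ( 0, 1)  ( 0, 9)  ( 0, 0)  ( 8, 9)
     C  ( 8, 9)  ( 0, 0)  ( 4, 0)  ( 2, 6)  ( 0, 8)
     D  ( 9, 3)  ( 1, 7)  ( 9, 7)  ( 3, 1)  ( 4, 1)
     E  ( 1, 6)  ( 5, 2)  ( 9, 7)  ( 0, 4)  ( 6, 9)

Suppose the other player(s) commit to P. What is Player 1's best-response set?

P1 best: {A,D}

u_1(A vs P) = 9
u_1(B vs P) = 0
u_1(C vs P) = 8
u_1(D vs P) = 9
u_1(E vs P) = 1
max payoff 9 at {A,D}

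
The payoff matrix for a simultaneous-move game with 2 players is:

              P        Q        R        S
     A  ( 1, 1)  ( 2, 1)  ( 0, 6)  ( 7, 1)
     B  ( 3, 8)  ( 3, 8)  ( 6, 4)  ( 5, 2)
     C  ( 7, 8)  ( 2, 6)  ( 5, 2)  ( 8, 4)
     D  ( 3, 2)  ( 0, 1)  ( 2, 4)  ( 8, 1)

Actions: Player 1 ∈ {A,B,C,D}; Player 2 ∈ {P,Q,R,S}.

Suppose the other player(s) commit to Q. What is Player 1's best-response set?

u_1(A vs Q) = 2
u_1(B vs Q) = 3
u_1(C vs Q) = 2
u_1(D vs Q) = 0
max payoff 3 at {B}

argmax u_1 = {B}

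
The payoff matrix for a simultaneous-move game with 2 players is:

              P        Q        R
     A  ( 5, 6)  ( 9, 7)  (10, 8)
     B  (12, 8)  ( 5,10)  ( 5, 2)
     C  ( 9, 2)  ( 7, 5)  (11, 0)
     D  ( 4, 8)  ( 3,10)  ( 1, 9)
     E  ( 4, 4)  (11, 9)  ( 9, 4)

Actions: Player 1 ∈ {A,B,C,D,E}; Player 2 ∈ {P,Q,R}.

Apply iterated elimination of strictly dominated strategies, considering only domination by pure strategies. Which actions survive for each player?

Remaining: P1:{A,C,E} P2:{Q,R}

P1 drop D (A beats it: P:5>4 Q:9>3 R:10>1)
P2 drop P (Q beats it: A:7>6 B:10>8 C:5>2 E:9>4)
P1 drop B (A beats it: Q:9>5 R:10>5)
P1→{A,C,E} P2→{Q,R}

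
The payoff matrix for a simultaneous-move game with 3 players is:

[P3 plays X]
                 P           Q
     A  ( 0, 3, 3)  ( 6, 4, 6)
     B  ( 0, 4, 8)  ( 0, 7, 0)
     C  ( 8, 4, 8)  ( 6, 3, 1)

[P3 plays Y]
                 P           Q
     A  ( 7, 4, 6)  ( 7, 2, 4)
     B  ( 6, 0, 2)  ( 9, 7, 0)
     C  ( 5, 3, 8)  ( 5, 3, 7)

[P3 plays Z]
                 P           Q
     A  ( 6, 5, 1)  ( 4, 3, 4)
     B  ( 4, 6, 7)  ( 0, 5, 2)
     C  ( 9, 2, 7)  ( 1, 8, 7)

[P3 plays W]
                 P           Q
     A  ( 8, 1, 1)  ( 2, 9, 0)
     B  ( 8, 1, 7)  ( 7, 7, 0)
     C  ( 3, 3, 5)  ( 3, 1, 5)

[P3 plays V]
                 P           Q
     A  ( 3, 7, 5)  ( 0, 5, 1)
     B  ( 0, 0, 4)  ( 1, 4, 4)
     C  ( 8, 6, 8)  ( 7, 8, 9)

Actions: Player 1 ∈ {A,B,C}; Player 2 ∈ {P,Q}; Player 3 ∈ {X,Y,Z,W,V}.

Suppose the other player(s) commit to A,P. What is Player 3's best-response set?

u_3(X vs A,P) = 3
u_3(Y vs A,P) = 6
u_3(Z vs A,P) = 1
u_3(W vs A,P) = 1
u_3(V vs A,P) = 5
max payoff 6 at {Y}

argmax u_3 = {Y}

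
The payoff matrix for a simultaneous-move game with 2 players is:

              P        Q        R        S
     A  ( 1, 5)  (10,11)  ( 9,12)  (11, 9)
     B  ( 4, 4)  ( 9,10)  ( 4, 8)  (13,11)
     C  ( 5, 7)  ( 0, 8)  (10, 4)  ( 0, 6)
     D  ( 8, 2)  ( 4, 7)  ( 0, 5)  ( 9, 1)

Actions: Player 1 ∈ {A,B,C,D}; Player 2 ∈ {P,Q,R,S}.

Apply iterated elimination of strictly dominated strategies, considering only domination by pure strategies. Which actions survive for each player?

IESDS → P1:{A,B,C} P2:{Q,R,S}

P2 drop P (Q beats it: A:11>5 B:10>4 C:8>7 D:7>2)
P1 drop D (A beats it: Q:10>4 R:9>0 S:11>9)
P1→{A,B,C} P2→{Q,R,S}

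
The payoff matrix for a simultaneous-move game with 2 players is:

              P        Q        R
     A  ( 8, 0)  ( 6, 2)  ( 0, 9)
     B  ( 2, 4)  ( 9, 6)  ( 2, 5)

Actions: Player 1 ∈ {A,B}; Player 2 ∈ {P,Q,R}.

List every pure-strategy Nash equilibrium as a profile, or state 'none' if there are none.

(A,P): not NE [P2→R gives 9>0]
(A,Q): not NE [P1→B gives 9>6; P2→R gives 9>2]
(A,R): not NE [P1→B gives 2>0]
(B,P): not NE [P1→A gives 8>2; P2→Q gives 6>4]
(B,Q): NE
(B,R): not NE [P2→Q gives 6>5]

NE set: (B,Q)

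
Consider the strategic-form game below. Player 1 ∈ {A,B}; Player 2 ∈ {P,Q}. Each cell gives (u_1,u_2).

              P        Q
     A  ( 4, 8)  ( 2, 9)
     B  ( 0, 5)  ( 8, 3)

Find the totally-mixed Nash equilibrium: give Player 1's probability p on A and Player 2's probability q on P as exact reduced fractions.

P1 indiff ⇒ q·4+(1-q)·2 = q·0+(1-q)·8 ⇒ q(4) = (1-q)(6) ⇒ q = 3/5
P2 indiff ⇒ p·8+(1-p)·5 = p·9+(1-p)·3 ⇒ p(-1) = (1-p)(-2) ⇒ p = 2/3

p=2/3, q=3/5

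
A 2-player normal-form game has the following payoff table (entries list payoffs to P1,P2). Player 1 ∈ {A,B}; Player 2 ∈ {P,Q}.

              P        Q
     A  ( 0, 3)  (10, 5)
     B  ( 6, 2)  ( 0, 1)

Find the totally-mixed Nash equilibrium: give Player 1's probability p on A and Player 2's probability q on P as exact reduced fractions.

P1 indiff ⇒ q·0+(1-q)·10 = q·6+(1-q)·0 ⇒ q(-6) = (1-q)(-10) ⇒ q = 5/8
P2 indiff ⇒ p·3+(1-p)·2 = p·5+(1-p)·1 ⇒ p(-2) = (1-p)(-1) ⇒ p = 1/3

p=1/3, q=5/8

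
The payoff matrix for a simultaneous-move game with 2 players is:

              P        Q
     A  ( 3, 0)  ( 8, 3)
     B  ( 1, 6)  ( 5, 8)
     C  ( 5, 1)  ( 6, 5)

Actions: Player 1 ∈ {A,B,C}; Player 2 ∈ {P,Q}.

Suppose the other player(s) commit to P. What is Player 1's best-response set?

argmax u_1 = {C}

u_1(A vs P) = 3
u_1(B vs P) = 1
u_1(C vs P) = 5
max payoff 5 at {C}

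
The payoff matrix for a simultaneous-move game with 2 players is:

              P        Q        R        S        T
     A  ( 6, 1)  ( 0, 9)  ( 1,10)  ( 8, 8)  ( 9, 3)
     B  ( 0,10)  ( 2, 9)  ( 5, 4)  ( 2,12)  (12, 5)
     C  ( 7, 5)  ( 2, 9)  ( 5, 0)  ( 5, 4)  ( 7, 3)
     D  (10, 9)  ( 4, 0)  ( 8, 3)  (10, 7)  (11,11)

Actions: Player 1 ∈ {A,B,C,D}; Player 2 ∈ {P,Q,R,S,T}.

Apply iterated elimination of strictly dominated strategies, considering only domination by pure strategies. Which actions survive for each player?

P1 drop A (D beats it: P:10>6 Q:4>0 R:8>1 S:10>8 T:11>9)
P1 drop C (D beats it: P:10>7 Q:4>2 R:8>5 S:10>5 T:11>7)
P2 drop Q (P beats it: B:10>9 D:9>0)
P2 drop R (P beats it: B:10>4 D:9>3)
P1→{B,D} P2→{P,S,T}

Survivors P1:{B,D} P2:{P,S,T}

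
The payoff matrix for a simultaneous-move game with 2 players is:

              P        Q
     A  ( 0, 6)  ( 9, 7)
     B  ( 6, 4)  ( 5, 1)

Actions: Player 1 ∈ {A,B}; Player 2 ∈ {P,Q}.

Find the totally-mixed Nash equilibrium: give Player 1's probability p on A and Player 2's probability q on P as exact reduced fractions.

P1 indiff ⇒ q·0+(1-q)·9 = q·6+(1-q)·5 ⇒ q(-6) = (1-q)(-4) ⇒ q = 2/5
P2 indiff ⇒ p·6+(1-p)·4 = p·7+(1-p)·1 ⇒ p(-1) = (1-p)(-3) ⇒ p = 3/4

P1 mixes 3/4 on A; P2 mixes 2/5 on P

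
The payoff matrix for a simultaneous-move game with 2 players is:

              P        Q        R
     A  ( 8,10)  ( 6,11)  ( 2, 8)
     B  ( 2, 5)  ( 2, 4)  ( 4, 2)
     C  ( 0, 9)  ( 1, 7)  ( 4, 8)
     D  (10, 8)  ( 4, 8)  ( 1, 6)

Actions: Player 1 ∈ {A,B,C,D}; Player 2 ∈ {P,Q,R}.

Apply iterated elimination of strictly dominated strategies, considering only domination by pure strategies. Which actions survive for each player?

P2 drop R (P beats it: A:10>8 B:5>2 C:9>8 D:8>6)
P1 drop B (A beats it: P:8>2 Q:6>2)
P1 drop C (A beats it: P:8>0 Q:6>1)
P1→{A,D} P2→{P,Q}

IESDS → P1:{A,D} P2:{P,Q}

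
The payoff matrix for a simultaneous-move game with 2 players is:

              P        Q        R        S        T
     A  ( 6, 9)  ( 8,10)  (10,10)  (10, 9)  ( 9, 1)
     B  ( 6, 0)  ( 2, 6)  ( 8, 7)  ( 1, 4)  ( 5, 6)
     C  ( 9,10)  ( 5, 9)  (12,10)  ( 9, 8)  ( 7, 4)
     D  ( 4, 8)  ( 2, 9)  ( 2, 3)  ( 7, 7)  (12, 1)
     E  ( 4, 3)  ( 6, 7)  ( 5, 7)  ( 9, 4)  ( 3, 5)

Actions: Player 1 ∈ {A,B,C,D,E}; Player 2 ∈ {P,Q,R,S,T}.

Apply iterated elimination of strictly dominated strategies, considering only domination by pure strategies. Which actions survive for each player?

Survivors P1:{A,C} P2:{P,Q,R}

P1 drop B (C beats it: P:9>6 Q:5>2 R:12>8 S:9>1 T:7>5)
P1 drop E (A beats it: P:6>4 Q:8>6 R:10>5 S:10>9 T:9>3)
P2 drop S (Q beats it: A:10>9 C:9>8 D:9>7)
P2 drop T (P beats it: A:9>1 C:10>4 D:8>1)
P1 drop D (A beats it: P:6>4 Q:8>2 R:10>2)
P1→{A,C} P2→{P,Q,R}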